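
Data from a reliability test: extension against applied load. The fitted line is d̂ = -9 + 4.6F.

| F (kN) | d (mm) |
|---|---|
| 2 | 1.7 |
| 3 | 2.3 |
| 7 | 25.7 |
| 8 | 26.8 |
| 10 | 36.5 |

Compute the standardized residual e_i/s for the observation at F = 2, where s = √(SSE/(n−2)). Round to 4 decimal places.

0.6495

F=2: d̂ = -9 + 4.6·2 = 0.2; e = 1.7 − 0.2 = 1.5
F=3: d̂ = -9 + 4.6·3 = 4.8; e = 2.3 − 4.8 = -2.5
F=7: d̂ = -9 + 4.6·7 = 23.2; e = 25.7 − 23.2 = 2.5
F=8: d̂ = -9 + 4.6·8 = 27.8; e = 26.8 − 27.8 = -1
F=10: d̂ = -9 + 4.6·10 = 37; e = 36.5 − 37 = -0.5
SSE = 2.25 + 6.25 + 6.25 + 1 + 0.25 = 16
s = √(16/3) = 2.3094
e/s = 1.5 / 2.3094 = 0.6495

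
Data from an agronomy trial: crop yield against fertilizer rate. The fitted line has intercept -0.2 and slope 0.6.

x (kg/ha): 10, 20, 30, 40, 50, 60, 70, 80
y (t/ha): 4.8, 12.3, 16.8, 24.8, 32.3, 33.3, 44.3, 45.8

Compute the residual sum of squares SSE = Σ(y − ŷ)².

x=10: ŷ = -0.2 + 0.6·10 = 5.8; e = 4.8 − 5.8 = -1
x=20: ŷ = -0.2 + 0.6·20 = 11.8; e = 12.3 − 11.8 = 0.5
x=30: ŷ = -0.2 + 0.6·30 = 17.8; e = 16.8 − 17.8 = -1
x=40: ŷ = -0.2 + 0.6·40 = 23.8; e = 24.8 − 23.8 = 1
x=50: ŷ = -0.2 + 0.6·50 = 29.8; e = 32.3 − 29.8 = 2.5
x=60: ŷ = -0.2 + 0.6·60 = 35.8; e = 33.3 − 35.8 = -2.5
x=70: ŷ = -0.2 + 0.6·70 = 41.8; e = 44.3 − 41.8 = 2.5
x=80: ŷ = -0.2 + 0.6·80 = 47.8; e = 45.8 − 47.8 = -2
SSE = 1 + 0.25 + 1 + 1 + 6.25 + 6.25 + 6.25 + 4 = 26

SSE = 26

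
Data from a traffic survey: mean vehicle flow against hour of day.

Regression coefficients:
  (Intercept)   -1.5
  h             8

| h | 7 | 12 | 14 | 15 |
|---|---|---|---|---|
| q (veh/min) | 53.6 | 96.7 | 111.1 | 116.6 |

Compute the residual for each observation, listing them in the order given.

-0.9, 2.2, 0.6, -1.9

h=7: ŷ = -1.5 + 8·7 = 54.5; e = 53.6 − 54.5 = -0.9
h=12: ŷ = -1.5 + 8·12 = 94.5; e = 96.7 − 94.5 = 2.2
h=14: ŷ = -1.5 + 8·14 = 110.5; e = 111.1 − 110.5 = 0.6
h=15: ŷ = -1.5 + 8·15 = 118.5; e = 116.6 − 118.5 = -1.9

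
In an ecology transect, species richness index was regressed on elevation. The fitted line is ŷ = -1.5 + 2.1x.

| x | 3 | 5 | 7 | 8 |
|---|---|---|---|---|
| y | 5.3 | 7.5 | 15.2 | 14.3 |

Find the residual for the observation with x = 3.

e = 0.5

ŷ = -1.5 + 2.1·3 = 4.8
e = 5.3 − 4.8 = 0.5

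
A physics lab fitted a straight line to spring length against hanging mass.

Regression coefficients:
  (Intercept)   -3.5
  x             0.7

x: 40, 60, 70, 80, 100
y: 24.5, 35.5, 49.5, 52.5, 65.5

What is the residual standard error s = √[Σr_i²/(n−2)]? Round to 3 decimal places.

s = 2.944

x=40: ŷ = -3.5 + 0.7·40 = 24.5; r = 24.5 − 24.5 = 0
x=60: ŷ = -3.5 + 0.7·60 = 38.5; r = 35.5 − 38.5 = -3
x=70: ŷ = -3.5 + 0.7·70 = 45.5; r = 49.5 − 45.5 = 4
x=80: ŷ = -3.5 + 0.7·80 = 52.5; r = 52.5 − 52.5 = 0
x=100: ŷ = -3.5 + 0.7·100 = 66.5; r = 65.5 − 66.5 = -1
SSE = 0 + 9 + 16 + 0 + 1 = 26
s = √(26/3) = √8.66667 ≈ 2.944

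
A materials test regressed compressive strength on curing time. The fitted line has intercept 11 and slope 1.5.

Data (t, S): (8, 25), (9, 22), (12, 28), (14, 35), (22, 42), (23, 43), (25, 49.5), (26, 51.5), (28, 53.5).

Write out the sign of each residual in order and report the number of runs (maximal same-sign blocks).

t=8: Ŝ = 11 + 1.5·8 = 23; e = 25 − 23 = 2
t=9: Ŝ = 11 + 1.5·9 = 24.5; e = 22 − 24.5 = -2.5
t=12: Ŝ = 11 + 1.5·12 = 29; e = 28 − 29 = -1
t=14: Ŝ = 11 + 1.5·14 = 32; e = 35 − 32 = 3
t=22: Ŝ = 11 + 1.5·22 = 44; e = 42 − 44 = -2
t=23: Ŝ = 11 + 1.5·23 = 45.5; e = 43 − 45.5 = -2.5
t=25: Ŝ = 11 + 1.5·25 = 48.5; e = 49.5 − 48.5 = 1
t=26: Ŝ = 11 + 1.5·26 = 50; e = 51.5 − 50 = 1.5
t=28: Ŝ = 11 + 1.5·28 = 53; e = 53.5 − 53 = 0.5
Signs: + − − + − − + + +
Runs: +×1, −×2, +×1, −×2, +×3 → 5

5 runs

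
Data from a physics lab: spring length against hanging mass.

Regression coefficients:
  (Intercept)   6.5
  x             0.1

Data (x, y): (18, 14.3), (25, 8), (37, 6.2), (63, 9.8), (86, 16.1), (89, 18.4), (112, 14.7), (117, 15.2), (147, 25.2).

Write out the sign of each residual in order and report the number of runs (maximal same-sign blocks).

x=18: ŷ = 6.5 + 0.1·18 = 8.3; r = 14.3 − 8.3 = 6
x=25: ŷ = 6.5 + 0.1·25 = 9; r = 8 − 9 = -1
x=37: ŷ = 6.5 + 0.1·37 = 10.2; r = 6.2 − 10.2 = -4
x=63: ŷ = 6.5 + 0.1·63 = 12.8; r = 9.8 − 12.8 = -3
x=86: ŷ = 6.5 + 0.1·86 = 15.1; r = 16.1 − 15.1 = 1
x=89: ŷ = 6.5 + 0.1·89 = 15.4; r = 18.4 − 15.4 = 3
x=112: ŷ = 6.5 + 0.1·112 = 17.7; r = 14.7 − 17.7 = -3
x=117: ŷ = 6.5 + 0.1·117 = 18.2; r = 15.2 − 18.2 = -3
x=147: ŷ = 6.5 + 0.1·147 = 21.2; r = 25.2 − 21.2 = 4
Signs: + − − − + + − − +
Runs: +×1, −×3, +×2, −×2, +×1 → 5

5 runs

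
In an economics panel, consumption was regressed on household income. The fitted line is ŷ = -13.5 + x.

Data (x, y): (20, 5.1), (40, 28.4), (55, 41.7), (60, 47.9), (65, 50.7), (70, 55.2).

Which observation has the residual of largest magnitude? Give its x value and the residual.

x=20: ŷ = -13.5 + 20 = 6.5; e = 5.1 − 6.5 = -1.4
x=40: ŷ = -13.5 + 40 = 26.5; e = 28.4 − 26.5 = 1.9
x=55: ŷ = -13.5 + 55 = 41.5; e = 41.7 − 41.5 = 0.2
x=60: ŷ = -13.5 + 60 = 46.5; e = 47.9 − 46.5 = 1.4
x=65: ŷ = -13.5 + 65 = 51.5; e = 50.7 − 51.5 = -0.8
x=70: ŷ = -13.5 + 70 = 56.5; e = 55.2 − 56.5 = -1.3
Largest |e| is 1.9 at x = 40, residual 1.9.

x = 40, e = 1.9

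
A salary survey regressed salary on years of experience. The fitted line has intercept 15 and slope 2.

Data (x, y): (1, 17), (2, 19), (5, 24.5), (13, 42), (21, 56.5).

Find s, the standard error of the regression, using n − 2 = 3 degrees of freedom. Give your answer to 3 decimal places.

s = 0.707

x=1: ŷ = 15 + 2·1 = 17; e = 17 − 17 = 0
x=2: ŷ = 15 + 2·2 = 19; e = 19 − 19 = 0
x=5: ŷ = 15 + 2·5 = 25; e = 24.5 − 25 = -0.5
x=13: ŷ = 15 + 2·13 = 41; e = 42 − 41 = 1
x=21: ŷ = 15 + 2·21 = 57; e = 56.5 − 57 = -0.5
SSE = 0 + 0 + 0.25 + 1 + 0.25 = 1.5
s = √(1.5/3) = √0.5 ≈ 0.707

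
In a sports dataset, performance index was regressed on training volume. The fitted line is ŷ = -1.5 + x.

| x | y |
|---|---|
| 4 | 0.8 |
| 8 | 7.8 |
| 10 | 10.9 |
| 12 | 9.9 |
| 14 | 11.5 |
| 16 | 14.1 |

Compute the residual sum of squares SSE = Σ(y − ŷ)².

SSE = 11.86

x=4: ŷ = -1.5 + 4 = 2.5; e = 0.8 − 2.5 = -1.7
x=8: ŷ = -1.5 + 8 = 6.5; e = 7.8 − 6.5 = 1.3
x=10: ŷ = -1.5 + 10 = 8.5; e = 10.9 − 8.5 = 2.4
x=12: ŷ = -1.5 + 12 = 10.5; e = 9.9 − 10.5 = -0.6
x=14: ŷ = -1.5 + 14 = 12.5; e = 11.5 − 12.5 = -1
x=16: ŷ = -1.5 + 16 = 14.5; e = 14.1 − 14.5 = -0.4
SSE = 2.89 + 1.69 + 5.76 + 0.36 + 1 + 0.16 = 11.86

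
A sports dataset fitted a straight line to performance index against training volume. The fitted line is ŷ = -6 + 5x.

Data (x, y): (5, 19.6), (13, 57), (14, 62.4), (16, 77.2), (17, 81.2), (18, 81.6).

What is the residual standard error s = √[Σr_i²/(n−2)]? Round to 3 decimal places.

x=5: ŷ = -6 + 5·5 = 19; r = 19.6 − 19 = 0.6
x=13: ŷ = -6 + 5·13 = 59; r = 57 − 59 = -2
x=14: ŷ = -6 + 5·14 = 64; r = 62.4 − 64 = -1.6
x=16: ŷ = -6 + 5·16 = 74; r = 77.2 − 74 = 3.2
x=17: ŷ = -6 + 5·17 = 79; r = 81.2 − 79 = 2.2
x=18: ŷ = -6 + 5·18 = 84; r = 81.6 − 84 = -2.4
SSE = 0.36 + 4 + 2.56 + 10.24 + 4.84 + 5.76 = 27.76
s = √(27.76/4) = √6.94 ≈ 2.634

s = 2.634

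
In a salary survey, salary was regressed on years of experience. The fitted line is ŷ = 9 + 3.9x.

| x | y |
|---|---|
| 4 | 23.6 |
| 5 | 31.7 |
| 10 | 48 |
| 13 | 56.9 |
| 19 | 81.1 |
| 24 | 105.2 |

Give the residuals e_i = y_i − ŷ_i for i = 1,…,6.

x=4: ŷ = 9 + 3.9·4 = 24.6; e = 23.6 − 24.6 = -1
x=5: ŷ = 9 + 3.9·5 = 28.5; e = 31.7 − 28.5 = 3.2
x=10: ŷ = 9 + 3.9·10 = 48; e = 48 − 48 = 0
x=13: ŷ = 9 + 3.9·13 = 59.7; e = 56.9 − 59.7 = -2.8
x=19: ŷ = 9 + 3.9·19 = 83.1; e = 81.1 − 83.1 = -2
x=24: ŷ = 9 + 3.9·24 = 102.6; e = 105.2 − 102.6 = 2.6

-1, 3.2, 0, -2.8, -2, 2.6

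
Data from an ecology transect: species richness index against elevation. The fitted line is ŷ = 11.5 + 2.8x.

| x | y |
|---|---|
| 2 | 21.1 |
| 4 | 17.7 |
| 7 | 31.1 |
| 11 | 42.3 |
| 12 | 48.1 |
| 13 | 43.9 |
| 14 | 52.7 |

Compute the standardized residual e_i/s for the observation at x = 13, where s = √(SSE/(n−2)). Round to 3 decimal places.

x=2: ŷ = 11.5 + 2.8·2 = 17.1; e = 21.1 − 17.1 = 4
x=4: ŷ = 11.5 + 2.8·4 = 22.7; e = 17.7 − 22.7 = -5
x=7: ŷ = 11.5 + 2.8·7 = 31.1; e = 31.1 − 31.1 = 0
x=11: ŷ = 11.5 + 2.8·11 = 42.3; e = 42.3 − 42.3 = 0
x=12: ŷ = 11.5 + 2.8·12 = 45.1; e = 48.1 − 45.1 = 3
x=13: ŷ = 11.5 + 2.8·13 = 47.9; e = 43.9 − 47.9 = -4
x=14: ŷ = 11.5 + 2.8·14 = 50.7; e = 52.7 − 50.7 = 2
SSE = 16 + 25 + 0 + 0 + 9 + 16 + 4 = 70
s = √(70/5) = 3.74166
e/s = -4 / 3.74166 = -1.069

-1.069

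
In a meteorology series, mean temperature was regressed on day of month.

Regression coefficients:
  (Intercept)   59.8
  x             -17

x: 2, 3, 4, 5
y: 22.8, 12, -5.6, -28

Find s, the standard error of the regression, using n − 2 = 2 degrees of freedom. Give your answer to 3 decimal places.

x=2: ŷ = 59.8 − 17·2 = 25.8; e = 22.8 − 25.8 = -3
x=3: ŷ = 59.8 − 17·3 = 8.8; e = 12 − 8.8 = 3.2
x=4: ŷ = 59.8 − 17·4 = -8.2; e = -5.6 − (-8.2) = 2.6
x=5: ŷ = 59.8 − 17·5 = -25.2; e = -28 − (-25.2) = -2.8
SSE = 9 + 10.24 + 6.76 + 7.84 = 33.84
s = √(33.84/2) = √16.92 ≈ 4.113

s = 4.113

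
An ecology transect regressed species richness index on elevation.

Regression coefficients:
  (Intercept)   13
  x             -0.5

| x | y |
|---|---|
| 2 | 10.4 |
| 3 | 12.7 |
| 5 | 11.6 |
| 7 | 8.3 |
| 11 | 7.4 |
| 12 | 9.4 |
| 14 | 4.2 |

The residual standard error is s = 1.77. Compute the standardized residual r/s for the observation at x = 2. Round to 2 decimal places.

-0.90

ŷ = 13 − 0.5·2 = 12
r = 10.4 − 12 = -1.6
r/s = -1.6 / 1.77 = -0.90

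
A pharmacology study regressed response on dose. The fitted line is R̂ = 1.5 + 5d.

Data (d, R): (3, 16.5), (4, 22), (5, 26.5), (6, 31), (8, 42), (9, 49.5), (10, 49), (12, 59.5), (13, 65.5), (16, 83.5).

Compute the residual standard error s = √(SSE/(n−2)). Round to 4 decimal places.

s = 1.7678

d=3: R̂ = 1.5 + 5·3 = 16.5; e = 16.5 − 16.5 = 0
d=4: R̂ = 1.5 + 5·4 = 21.5; e = 22 − 21.5 = 0.5
d=5: R̂ = 1.5 + 5·5 = 26.5; e = 26.5 − 26.5 = 0
d=6: R̂ = 1.5 + 5·6 = 31.5; e = 31 − 31.5 = -0.5
d=8: R̂ = 1.5 + 5·8 = 41.5; e = 42 − 41.5 = 0.5
d=9: R̂ = 1.5 + 5·9 = 46.5; e = 49.5 − 46.5 = 3
d=10: R̂ = 1.5 + 5·10 = 51.5; e = 49 − 51.5 = -2.5
d=12: R̂ = 1.5 + 5·12 = 61.5; e = 59.5 − 61.5 = -2
d=13: R̂ = 1.5 + 5·13 = 66.5; e = 65.5 − 66.5 = -1
d=16: R̂ = 1.5 + 5·16 = 81.5; e = 83.5 − 81.5 = 2
SSE = 0 + 0.25 + 0 + 0.25 + 0.25 + 9 + 6.25 + 4 + 1 + 4 = 25
s = √(25/8) = √3.125 ≈ 1.7678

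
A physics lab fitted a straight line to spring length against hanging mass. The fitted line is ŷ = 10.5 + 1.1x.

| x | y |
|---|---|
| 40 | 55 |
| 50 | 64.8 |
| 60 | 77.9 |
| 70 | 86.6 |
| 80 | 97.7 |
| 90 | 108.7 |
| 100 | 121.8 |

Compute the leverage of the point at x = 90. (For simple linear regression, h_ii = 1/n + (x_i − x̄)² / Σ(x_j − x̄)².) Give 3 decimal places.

x̄ = (40 + 50 + 60 + 70 + 80 + 90 + 100)/7 = 70
Σ(x − x̄)² = 900 + 400 + 100 + 0 + 100 + 400 + 900 = 2800
h = 1/7 + (20)²/2800 = 0.142857 + 0.142857 = 0.286

h = 0.286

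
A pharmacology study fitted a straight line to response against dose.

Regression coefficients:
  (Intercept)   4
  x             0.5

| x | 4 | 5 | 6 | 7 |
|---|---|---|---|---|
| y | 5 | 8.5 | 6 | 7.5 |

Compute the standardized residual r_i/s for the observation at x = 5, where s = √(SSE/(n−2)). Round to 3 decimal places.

1.155

x=4: ŷ = 4 + 0.5·4 = 6; r = 5 − 6 = -1
x=5: ŷ = 4 + 0.5·5 = 6.5; r = 8.5 − 6.5 = 2
x=6: ŷ = 4 + 0.5·6 = 7; r = 6 − 7 = -1
x=7: ŷ = 4 + 0.5·7 = 7.5; r = 7.5 − 7.5 = 0
SSE = 1 + 4 + 1 + 0 = 6
s = √(6/2) = 1.73205
r/s = 2 / 1.73205 = 1.155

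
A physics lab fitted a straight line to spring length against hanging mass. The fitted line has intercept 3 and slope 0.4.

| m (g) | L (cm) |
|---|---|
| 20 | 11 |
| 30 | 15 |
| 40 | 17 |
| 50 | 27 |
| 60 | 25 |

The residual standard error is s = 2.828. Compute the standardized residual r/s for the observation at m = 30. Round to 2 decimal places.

0.00

L̂ = 3 + 0.4·30 = 15
r = 15 − 15 = 0
r/s = 0 / 2.828 = 0.00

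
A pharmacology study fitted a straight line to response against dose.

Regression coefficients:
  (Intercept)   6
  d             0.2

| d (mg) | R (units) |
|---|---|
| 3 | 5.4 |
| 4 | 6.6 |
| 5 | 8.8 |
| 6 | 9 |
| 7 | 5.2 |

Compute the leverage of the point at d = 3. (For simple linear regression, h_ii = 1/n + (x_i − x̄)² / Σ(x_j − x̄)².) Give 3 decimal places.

d̄ = (3 + 4 + 5 + 6 + 7)/5 = 5
Σ(d − d̄)² = 4 + 1 + 0 + 1 + 4 = 10
h = 1/5 + (-2)²/10 = 0.2 + 0.4 = 0.600

h = 0.600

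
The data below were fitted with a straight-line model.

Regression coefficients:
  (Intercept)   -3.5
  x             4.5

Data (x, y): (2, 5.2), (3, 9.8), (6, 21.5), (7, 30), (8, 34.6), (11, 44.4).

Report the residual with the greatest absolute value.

x=2: ŷ = -3.5 + 4.5·2 = 5.5; r = 5.2 − 5.5 = -0.3
x=3: ŷ = -3.5 + 4.5·3 = 10; r = 9.8 − 10 = -0.2
x=6: ŷ = -3.5 + 4.5·6 = 23.5; r = 21.5 − 23.5 = -2
x=7: ŷ = -3.5 + 4.5·7 = 28; r = 30 − 28 = 2
x=8: ŷ = -3.5 + 4.5·8 = 32.5; r = 34.6 − 32.5 = 2.1
x=11: ŷ = -3.5 + 4.5·11 = 46; r = 44.4 − 46 = -1.6
Largest |r| is 2.1 at x = 8, residual 2.1.

r = 2.1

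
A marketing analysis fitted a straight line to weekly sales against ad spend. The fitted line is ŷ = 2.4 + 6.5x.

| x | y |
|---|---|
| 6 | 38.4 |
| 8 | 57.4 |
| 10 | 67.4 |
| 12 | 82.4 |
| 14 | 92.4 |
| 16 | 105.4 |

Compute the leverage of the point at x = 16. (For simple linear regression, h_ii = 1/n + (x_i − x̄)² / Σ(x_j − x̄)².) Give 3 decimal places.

h = 0.524

x̄ = (6 + 8 + 10 + 12 + 14 + 16)/6 = 11
Σ(x − x̄)² = 25 + 9 + 1 + 1 + 9 + 25 = 70
h = 1/6 + (5)²/70 = 0.166667 + 0.357143 = 0.524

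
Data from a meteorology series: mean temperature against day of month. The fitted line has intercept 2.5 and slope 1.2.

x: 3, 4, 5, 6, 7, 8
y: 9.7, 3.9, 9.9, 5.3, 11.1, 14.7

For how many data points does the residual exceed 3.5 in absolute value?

2

x=3: ŷ = 2.5 + 1.2·3 = 6.1; r = 9.7 − 6.1 = 3.6
x=4: ŷ = 2.5 + 1.2·4 = 7.3; r = 3.9 − 7.3 = -3.4
x=5: ŷ = 2.5 + 1.2·5 = 8.5; r = 9.9 − 8.5 = 1.4
x=6: ŷ = 2.5 + 1.2·6 = 9.7; r = 5.3 − 9.7 = -4.4
x=7: ŷ = 2.5 + 1.2·7 = 10.9; r = 11.1 − 10.9 = 0.2
x=8: ŷ = 2.5 + 1.2·8 = 12.1; r = 14.7 − 12.1 = 2.6
|r| > 3.5: x=3 (|r|=3.6), x=6 (|r|=4.4) → 2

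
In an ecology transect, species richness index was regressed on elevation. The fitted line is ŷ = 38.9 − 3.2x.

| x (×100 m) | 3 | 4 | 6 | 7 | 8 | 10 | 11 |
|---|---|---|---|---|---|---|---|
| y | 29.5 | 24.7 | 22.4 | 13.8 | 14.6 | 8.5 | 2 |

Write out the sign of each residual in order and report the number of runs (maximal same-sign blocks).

x=3: ŷ = 38.9 − 3.2·3 = 29.3; e = 29.5 − 29.3 = 0.2
x=4: ŷ = 38.9 − 3.2·4 = 26.1; e = 24.7 − 26.1 = -1.4
x=6: ŷ = 38.9 − 3.2·6 = 19.7; e = 22.4 − 19.7 = 2.7
x=7: ŷ = 38.9 − 3.2·7 = 16.5; e = 13.8 − 16.5 = -2.7
x=8: ŷ = 38.9 − 3.2·8 = 13.3; e = 14.6 − 13.3 = 1.3
x=10: ŷ = 38.9 − 3.2·10 = 6.9; e = 8.5 − 6.9 = 1.6
x=11: ŷ = 38.9 − 3.2·11 = 3.7; e = 2 − 3.7 = -1.7
Signs: + − + − + + −
Runs: +×1, −×1, +×1, −×1, +×2, −×1 → 6

6 runs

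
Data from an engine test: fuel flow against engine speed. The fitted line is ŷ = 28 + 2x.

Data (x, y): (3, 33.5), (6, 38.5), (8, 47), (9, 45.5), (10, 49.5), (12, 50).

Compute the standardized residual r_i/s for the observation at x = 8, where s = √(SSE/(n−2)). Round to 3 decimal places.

x=3: ŷ = 28 + 2·3 = 34; r = 33.5 − 34 = -0.5
x=6: ŷ = 28 + 2·6 = 40; r = 38.5 − 40 = -1.5
x=8: ŷ = 28 + 2·8 = 44; r = 47 − 44 = 3
x=9: ŷ = 28 + 2·9 = 46; r = 45.5 − 46 = -0.5
x=10: ŷ = 28 + 2·10 = 48; r = 49.5 − 48 = 1.5
x=12: ŷ = 28 + 2·12 = 52; r = 50 − 52 = -2
SSE = 0.25 + 2.25 + 9 + 0.25 + 2.25 + 4 = 18
s = √(18/4) = 2.12132
r/s = 3 / 2.12132 = 1.414

1.414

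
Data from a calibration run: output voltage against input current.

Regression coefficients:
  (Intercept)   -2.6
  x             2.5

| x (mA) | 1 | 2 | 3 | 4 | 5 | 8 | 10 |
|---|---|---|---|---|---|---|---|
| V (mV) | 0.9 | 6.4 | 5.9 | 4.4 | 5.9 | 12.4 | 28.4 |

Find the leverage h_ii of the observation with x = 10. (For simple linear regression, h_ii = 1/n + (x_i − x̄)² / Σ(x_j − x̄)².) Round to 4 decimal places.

x̄ = (1 + 2 + 3 + 4 + 5 + 8 + 10)/7 = 4.71429
Σ(x − x̄)² = 13.7959 + 7.36735 + 2.93878 + 0.510204 + 0.0816327 + 10.7959 + 27.9388 = 63.4286
h = 1/7 + (5.28571)²/63.4286 = 0.142857 + 0.440476 = 0.5833

h = 0.5833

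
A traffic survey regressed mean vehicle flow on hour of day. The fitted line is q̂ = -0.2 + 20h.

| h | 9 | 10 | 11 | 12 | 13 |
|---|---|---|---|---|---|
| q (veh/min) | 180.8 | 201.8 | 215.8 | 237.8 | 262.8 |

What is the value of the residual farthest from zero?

e = -4

h=9: q̂ = -0.2 + 20·9 = 179.8; e = 180.8 − 179.8 = 1
h=10: q̂ = -0.2 + 20·10 = 199.8; e = 201.8 − 199.8 = 2
h=11: q̂ = -0.2 + 20·11 = 219.8; e = 215.8 − 219.8 = -4
h=12: q̂ = -0.2 + 20·12 = 239.8; e = 237.8 − 239.8 = -2
h=13: q̂ = -0.2 + 20·13 = 259.8; e = 262.8 − 259.8 = 3
Largest |e| is 4 at h = 11, residual -4.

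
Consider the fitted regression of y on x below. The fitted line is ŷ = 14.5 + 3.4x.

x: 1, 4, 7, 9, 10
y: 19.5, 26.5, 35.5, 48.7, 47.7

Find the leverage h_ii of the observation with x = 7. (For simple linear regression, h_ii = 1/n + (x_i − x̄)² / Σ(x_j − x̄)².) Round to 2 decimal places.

x̄ = (1 + 4 + 7 + 9 + 10)/5 = 6.2
Σ(x − x̄)² = 27.04 + 4.84 + 0.64 + 7.84 + 14.44 = 54.8
h = 1/5 + (0.8)²/54.8 = 0.2 + 0.0116788 = 0.21

h = 0.21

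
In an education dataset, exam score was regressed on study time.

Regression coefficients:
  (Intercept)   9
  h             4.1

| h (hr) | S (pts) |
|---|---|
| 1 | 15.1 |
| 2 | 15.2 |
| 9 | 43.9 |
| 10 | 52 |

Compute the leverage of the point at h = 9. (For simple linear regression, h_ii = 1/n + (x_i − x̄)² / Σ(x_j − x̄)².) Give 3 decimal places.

h = 0.438

h̄ = (1 + 2 + 9 + 10)/4 = 5.5
Σ(h − h̄)² = 20.25 + 12.25 + 12.25 + 20.25 = 65
h = 1/4 + (3.5)²/65 = 0.25 + 0.188462 = 0.438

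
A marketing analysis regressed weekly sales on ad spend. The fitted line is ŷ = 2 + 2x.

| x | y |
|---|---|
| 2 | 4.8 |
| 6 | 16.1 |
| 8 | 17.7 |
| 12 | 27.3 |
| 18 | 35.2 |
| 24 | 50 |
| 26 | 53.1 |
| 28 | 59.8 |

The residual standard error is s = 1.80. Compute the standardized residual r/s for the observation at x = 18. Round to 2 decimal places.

ŷ = 2 + 2·18 = 38
r = 35.2 − 38 = -2.8
r/s = -2.8 / 1.80 = -1.56

-1.56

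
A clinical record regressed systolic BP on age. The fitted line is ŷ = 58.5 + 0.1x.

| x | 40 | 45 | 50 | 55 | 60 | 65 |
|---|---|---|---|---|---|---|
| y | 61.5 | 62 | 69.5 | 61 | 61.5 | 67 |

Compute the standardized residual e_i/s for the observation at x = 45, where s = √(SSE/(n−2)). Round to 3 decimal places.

-0.258

x=40: ŷ = 58.5 + 0.1·40 = 62.5; e = 61.5 − 62.5 = -1
x=45: ŷ = 58.5 + 0.1·45 = 63; e = 62 − 63 = -1
x=50: ŷ = 58.5 + 0.1·50 = 63.5; e = 69.5 − 63.5 = 6
x=55: ŷ = 58.5 + 0.1·55 = 64; e = 61 − 64 = -3
x=60: ŷ = 58.5 + 0.1·60 = 64.5; e = 61.5 − 64.5 = -3
x=65: ŷ = 58.5 + 0.1·65 = 65; e = 67 − 65 = 2
SSE = 1 + 1 + 36 + 9 + 9 + 4 = 60
s = √(60/4) = 3.87298
e/s = -1 / 3.87298 = -0.258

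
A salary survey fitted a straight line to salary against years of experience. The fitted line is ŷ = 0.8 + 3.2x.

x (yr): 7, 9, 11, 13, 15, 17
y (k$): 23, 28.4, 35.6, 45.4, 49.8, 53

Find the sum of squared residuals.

SSE = 16.48

x=7: ŷ = 0.8 + 3.2·7 = 23.2; r = 23 − 23.2 = -0.2
x=9: ŷ = 0.8 + 3.2·9 = 29.6; r = 28.4 − 29.6 = -1.2
x=11: ŷ = 0.8 + 3.2·11 = 36; r = 35.6 − 36 = -0.4
x=13: ŷ = 0.8 + 3.2·13 = 42.4; r = 45.4 − 42.4 = 3
x=15: ŷ = 0.8 + 3.2·15 = 48.8; r = 49.8 − 48.8 = 1
x=17: ŷ = 0.8 + 3.2·17 = 55.2; r = 53 − 55.2 = -2.2
SSE = 0.04 + 1.44 + 0.16 + 9 + 1 + 4.84 = 16.48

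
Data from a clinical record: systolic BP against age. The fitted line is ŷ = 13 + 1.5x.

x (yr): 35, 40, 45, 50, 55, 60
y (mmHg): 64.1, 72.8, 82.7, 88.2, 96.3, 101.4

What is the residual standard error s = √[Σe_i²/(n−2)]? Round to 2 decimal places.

s = 1.59

x=35: ŷ = 13 + 1.5·35 = 65.5; e = 64.1 − 65.5 = -1.4
x=40: ŷ = 13 + 1.5·40 = 73; e = 72.8 − 73 = -0.2
x=45: ŷ = 13 + 1.5·45 = 80.5; e = 82.7 − 80.5 = 2.2
x=50: ŷ = 13 + 1.5·50 = 88; e = 88.2 − 88 = 0.2
x=55: ŷ = 13 + 1.5·55 = 95.5; e = 96.3 − 95.5 = 0.8
x=60: ŷ = 13 + 1.5·60 = 103; e = 101.4 − 103 = -1.6
SSE = 1.96 + 0.04 + 4.84 + 0.04 + 0.64 + 2.56 = 10.08
s = √(10.08/4) = √2.52 ≈ 1.59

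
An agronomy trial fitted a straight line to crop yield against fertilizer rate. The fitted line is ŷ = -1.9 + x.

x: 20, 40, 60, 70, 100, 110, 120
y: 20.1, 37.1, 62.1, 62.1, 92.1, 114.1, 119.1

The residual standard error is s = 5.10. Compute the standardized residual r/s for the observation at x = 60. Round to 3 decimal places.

ŷ = -1.9 + 60 = 58.1
r = 62.1 − 58.1 = 4
r/s = 4 / 5.10 = 0.784

0.784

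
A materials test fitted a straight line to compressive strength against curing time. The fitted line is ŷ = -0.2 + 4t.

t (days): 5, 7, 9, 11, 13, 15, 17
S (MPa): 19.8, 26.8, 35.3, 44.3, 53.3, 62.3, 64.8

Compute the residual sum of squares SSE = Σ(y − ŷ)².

t=5: ŷ = -0.2 + 4·5 = 19.8; e = 19.8 − 19.8 = 0
t=7: ŷ = -0.2 + 4·7 = 27.8; e = 26.8 − 27.8 = -1
t=9: ŷ = -0.2 + 4·9 = 35.8; e = 35.3 − 35.8 = -0.5
t=11: ŷ = -0.2 + 4·11 = 43.8; e = 44.3 − 43.8 = 0.5
t=13: ŷ = -0.2 + 4·13 = 51.8; e = 53.3 − 51.8 = 1.5
t=15: ŷ = -0.2 + 4·15 = 59.8; e = 62.3 − 59.8 = 2.5
t=17: ŷ = -0.2 + 4·17 = 67.8; e = 64.8 − 67.8 = -3
SSE = 0 + 1 + 0.25 + 0.25 + 2.25 + 6.25 + 9 = 19

SSE = 19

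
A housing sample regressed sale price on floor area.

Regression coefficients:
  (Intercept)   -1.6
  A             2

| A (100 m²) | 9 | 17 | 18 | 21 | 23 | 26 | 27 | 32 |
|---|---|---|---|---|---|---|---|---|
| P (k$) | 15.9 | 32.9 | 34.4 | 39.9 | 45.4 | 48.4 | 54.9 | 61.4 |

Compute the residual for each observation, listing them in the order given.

A=9: ŷ = -1.6 + 2·9 = 16.4; r = 15.9 − 16.4 = -0.5
A=17: ŷ = -1.6 + 2·17 = 32.4; r = 32.9 − 32.4 = 0.5
A=18: ŷ = -1.6 + 2·18 = 34.4; r = 34.4 − 34.4 = 0
A=21: ŷ = -1.6 + 2·21 = 40.4; r = 39.9 − 40.4 = -0.5
A=23: ŷ = -1.6 + 2·23 = 44.4; r = 45.4 − 44.4 = 1
A=26: ŷ = -1.6 + 2·26 = 50.4; r = 48.4 − 50.4 = -2
A=27: ŷ = -1.6 + 2·27 = 52.4; r = 54.9 − 52.4 = 2.5
A=32: ŷ = -1.6 + 2·32 = 62.4; r = 61.4 − 62.4 = -1

-0.5, 0.5, 0, -0.5, 1, -2, 2.5, -1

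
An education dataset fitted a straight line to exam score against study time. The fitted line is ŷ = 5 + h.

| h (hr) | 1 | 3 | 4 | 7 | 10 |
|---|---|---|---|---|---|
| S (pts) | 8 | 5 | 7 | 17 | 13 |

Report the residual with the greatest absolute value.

e = 5

h=1: ŷ = 5 + 1 = 6; e = 8 − 6 = 2
h=3: ŷ = 5 + 3 = 8; e = 5 − 8 = -3
h=4: ŷ = 5 + 4 = 9; e = 7 − 9 = -2
h=7: ŷ = 5 + 7 = 12; e = 17 − 12 = 5
h=10: ŷ = 5 + 10 = 15; e = 13 − 15 = -2
Largest |e| is 5 at h = 7, residual 5.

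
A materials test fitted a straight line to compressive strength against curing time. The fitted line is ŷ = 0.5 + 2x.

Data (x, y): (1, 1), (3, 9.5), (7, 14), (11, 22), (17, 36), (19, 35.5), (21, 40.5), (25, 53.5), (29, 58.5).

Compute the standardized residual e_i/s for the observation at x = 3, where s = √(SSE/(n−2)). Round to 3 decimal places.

1.323

x=1: ŷ = 0.5 + 2·1 = 2.5; e = 1 − 2.5 = -1.5
x=3: ŷ = 0.5 + 2·3 = 6.5; e = 9.5 − 6.5 = 3
x=7: ŷ = 0.5 + 2·7 = 14.5; e = 14 − 14.5 = -0.5
x=11: ŷ = 0.5 + 2·11 = 22.5; e = 22 − 22.5 = -0.5
x=17: ŷ = 0.5 + 2·17 = 34.5; e = 36 − 34.5 = 1.5
x=19: ŷ = 0.5 + 2·19 = 38.5; e = 35.5 − 38.5 = -3
x=21: ŷ = 0.5 + 2·21 = 42.5; e = 40.5 − 42.5 = -2
x=25: ŷ = 0.5 + 2·25 = 50.5; e = 53.5 − 50.5 = 3
x=29: ŷ = 0.5 + 2·29 = 58.5; e = 58.5 − 58.5 = 0
SSE = 2.25 + 9 + 0.25 + 0.25 + 2.25 + 9 + 4 + 9 + 0 = 36
s = √(36/7) = 2.26779
e/s = 3 / 2.26779 = 1.323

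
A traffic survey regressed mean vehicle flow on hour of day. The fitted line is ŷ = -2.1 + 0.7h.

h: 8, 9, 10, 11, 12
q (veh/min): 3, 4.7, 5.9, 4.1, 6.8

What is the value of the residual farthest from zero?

e = -1.5

h=8: ŷ = -2.1 + 0.7·8 = 3.5; e = 3 − 3.5 = -0.5
h=9: ŷ = -2.1 + 0.7·9 = 4.2; e = 4.7 − 4.2 = 0.5
h=10: ŷ = -2.1 + 0.7·10 = 4.9; e = 5.9 − 4.9 = 1
h=11: ŷ = -2.1 + 0.7·11 = 5.6; e = 4.1 − 5.6 = -1.5
h=12: ŷ = -2.1 + 0.7·12 = 6.3; e = 6.8 − 6.3 = 0.5
Largest |e| is 1.5 at h = 11, residual -1.5.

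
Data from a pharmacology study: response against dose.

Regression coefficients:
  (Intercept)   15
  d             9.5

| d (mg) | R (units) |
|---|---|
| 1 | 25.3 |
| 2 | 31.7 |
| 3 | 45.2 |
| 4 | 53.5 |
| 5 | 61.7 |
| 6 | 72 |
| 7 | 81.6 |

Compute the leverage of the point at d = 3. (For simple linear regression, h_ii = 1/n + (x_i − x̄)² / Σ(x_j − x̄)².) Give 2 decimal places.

d̄ = (1 + 2 + 3 + 4 + 5 + 6 + 7)/7 = 4
Σ(d − d̄)² = 9 + 4 + 1 + 0 + 1 + 4 + 9 = 28
h = 1/7 + (-1)²/28 = 0.142857 + 0.0357143 = 0.18

h = 0.18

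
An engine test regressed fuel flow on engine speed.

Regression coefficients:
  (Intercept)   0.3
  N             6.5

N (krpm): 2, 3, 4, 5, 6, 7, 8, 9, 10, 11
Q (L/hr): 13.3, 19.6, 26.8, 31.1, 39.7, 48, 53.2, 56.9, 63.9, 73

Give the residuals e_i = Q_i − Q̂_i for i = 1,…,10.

N=2: Q̂ = 0.3 + 6.5·2 = 13.3; e = 13.3 − 13.3 = 0
N=3: Q̂ = 0.3 + 6.5·3 = 19.8; e = 19.6 − 19.8 = -0.2
N=4: Q̂ = 0.3 + 6.5·4 = 26.3; e = 26.8 − 26.3 = 0.5
N=5: Q̂ = 0.3 + 6.5·5 = 32.8; e = 31.1 − 32.8 = -1.7
N=6: Q̂ = 0.3 + 6.5·6 = 39.3; e = 39.7 − 39.3 = 0.4
N=7: Q̂ = 0.3 + 6.5·7 = 45.8; e = 48 − 45.8 = 2.2
N=8: Q̂ = 0.3 + 6.5·8 = 52.3; e = 53.2 − 52.3 = 0.9
N=9: Q̂ = 0.3 + 6.5·9 = 58.8; e = 56.9 − 58.8 = -1.9
N=10: Q̂ = 0.3 + 6.5·10 = 65.3; e = 63.9 − 65.3 = -1.4
N=11: Q̂ = 0.3 + 6.5·11 = 71.8; e = 73 − 71.8 = 1.2

0, -0.2, 0.5, -1.7, 0.4, 2.2, 0.9, -1.9, -1.4, 1.2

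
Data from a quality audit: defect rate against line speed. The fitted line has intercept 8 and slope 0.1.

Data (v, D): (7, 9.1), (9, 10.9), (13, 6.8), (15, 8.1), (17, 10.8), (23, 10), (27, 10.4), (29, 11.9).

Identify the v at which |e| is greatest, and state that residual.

v=7: D̂ = 8 + 0.1·7 = 8.7; e = 9.1 − 8.7 = 0.4
v=9: D̂ = 8 + 0.1·9 = 8.9; e = 10.9 − 8.9 = 2
v=13: D̂ = 8 + 0.1·13 = 9.3; e = 6.8 − 9.3 = -2.5
v=15: D̂ = 8 + 0.1·15 = 9.5; e = 8.1 − 9.5 = -1.4
v=17: D̂ = 8 + 0.1·17 = 9.7; e = 10.8 − 9.7 = 1.1
v=23: D̂ = 8 + 0.1·23 = 10.3; e = 10 − 10.3 = -0.3
v=27: D̂ = 8 + 0.1·27 = 10.7; e = 10.4 − 10.7 = -0.3
v=29: D̂ = 8 + 0.1·29 = 10.9; e = 11.9 − 10.9 = 1
Largest |e| is 2.5 at v = 13, residual -2.5.

v = 13, e = -2.5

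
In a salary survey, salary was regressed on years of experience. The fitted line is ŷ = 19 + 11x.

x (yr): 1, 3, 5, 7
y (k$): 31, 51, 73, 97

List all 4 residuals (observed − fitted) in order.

1, -1, -1, 1

x=1: ŷ = 19 + 11·1 = 30; r = 31 − 30 = 1
x=3: ŷ = 19 + 11·3 = 52; r = 51 − 52 = -1
x=5: ŷ = 19 + 11·5 = 74; r = 73 − 74 = -1
x=7: ŷ = 19 + 11·7 = 96; r = 97 − 96 = 1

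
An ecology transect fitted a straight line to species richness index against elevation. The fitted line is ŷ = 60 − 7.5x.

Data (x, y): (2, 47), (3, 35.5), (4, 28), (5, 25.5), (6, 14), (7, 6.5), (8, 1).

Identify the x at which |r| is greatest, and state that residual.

x=2: ŷ = 60 − 7.5·2 = 45; r = 47 − 45 = 2
x=3: ŷ = 60 − 7.5·3 = 37.5; r = 35.5 − 37.5 = -2
x=4: ŷ = 60 − 7.5·4 = 30; r = 28 − 30 = -2
x=5: ŷ = 60 − 7.5·5 = 22.5; r = 25.5 − 22.5 = 3
x=6: ŷ = 60 − 7.5·6 = 15; r = 14 − 15 = -1
x=7: ŷ = 60 − 7.5·7 = 7.5; r = 6.5 − 7.5 = -1
x=8: ŷ = 60 − 7.5·8 = 0; r = 1 − 0 = 1
Largest |r| is 3 at x = 5, residual 3.

x = 5, r = 3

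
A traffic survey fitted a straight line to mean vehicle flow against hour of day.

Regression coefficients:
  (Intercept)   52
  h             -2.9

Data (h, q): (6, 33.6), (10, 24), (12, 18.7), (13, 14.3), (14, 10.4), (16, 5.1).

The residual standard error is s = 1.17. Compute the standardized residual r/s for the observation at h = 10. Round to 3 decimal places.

0.855

ŷ = 52 − 2.9·10 = 23
r = 24 − 23 = 1
r/s = 1 / 1.17 = 0.855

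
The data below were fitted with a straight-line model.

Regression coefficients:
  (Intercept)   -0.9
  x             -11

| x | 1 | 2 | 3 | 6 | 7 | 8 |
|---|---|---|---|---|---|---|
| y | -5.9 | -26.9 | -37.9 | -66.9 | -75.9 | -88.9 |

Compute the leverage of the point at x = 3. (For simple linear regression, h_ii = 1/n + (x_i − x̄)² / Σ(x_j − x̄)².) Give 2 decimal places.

h = 0.22

x̄ = (1 + 2 + 3 + 6 + 7 + 8)/6 = 4.5
Σ(x − x̄)² = 12.25 + 6.25 + 2.25 + 2.25 + 6.25 + 12.25 = 41.5
h = 1/6 + (-1.5)²/41.5 = 0.166667 + 0.0542169 = 0.22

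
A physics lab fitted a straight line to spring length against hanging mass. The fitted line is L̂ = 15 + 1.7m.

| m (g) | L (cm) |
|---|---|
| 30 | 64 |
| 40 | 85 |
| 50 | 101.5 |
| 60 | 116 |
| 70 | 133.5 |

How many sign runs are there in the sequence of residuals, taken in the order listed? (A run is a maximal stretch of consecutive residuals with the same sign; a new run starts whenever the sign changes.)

3 runs

m=30: L̂ = 15 + 1.7·30 = 66; e = 64 − 66 = -2
m=40: L̂ = 15 + 1.7·40 = 83; e = 85 − 83 = 2
m=50: L̂ = 15 + 1.7·50 = 100; e = 101.5 − 100 = 1.5
m=60: L̂ = 15 + 1.7·60 = 117; e = 116 − 117 = -1
m=70: L̂ = 15 + 1.7·70 = 134; e = 133.5 − 134 = -0.5
Signs: − + + − −
Runs: −×1, +×2, −×2 → 3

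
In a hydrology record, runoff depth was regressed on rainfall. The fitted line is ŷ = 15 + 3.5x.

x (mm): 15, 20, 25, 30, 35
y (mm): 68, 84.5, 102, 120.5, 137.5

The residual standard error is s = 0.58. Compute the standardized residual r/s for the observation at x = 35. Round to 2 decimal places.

0.00

ŷ = 15 + 3.5·35 = 137.5
r = 137.5 − 137.5 = 0
r/s = 0 / 0.58 = 0.00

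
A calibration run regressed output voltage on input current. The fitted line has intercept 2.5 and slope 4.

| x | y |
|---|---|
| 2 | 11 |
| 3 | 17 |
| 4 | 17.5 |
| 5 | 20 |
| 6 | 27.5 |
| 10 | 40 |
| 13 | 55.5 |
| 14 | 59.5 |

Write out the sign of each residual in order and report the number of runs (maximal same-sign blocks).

5 runs

x=2: ŷ = 2.5 + 4·2 = 10.5; e = 11 − 10.5 = 0.5
x=3: ŷ = 2.5 + 4·3 = 14.5; e = 17 − 14.5 = 2.5
x=4: ŷ = 2.5 + 4·4 = 18.5; e = 17.5 − 18.5 = -1
x=5: ŷ = 2.5 + 4·5 = 22.5; e = 20 − 22.5 = -2.5
x=6: ŷ = 2.5 + 4·6 = 26.5; e = 27.5 − 26.5 = 1
x=10: ŷ = 2.5 + 4·10 = 42.5; e = 40 − 42.5 = -2.5
x=13: ŷ = 2.5 + 4·13 = 54.5; e = 55.5 − 54.5 = 1
x=14: ŷ = 2.5 + 4·14 = 58.5; e = 59.5 − 58.5 = 1
Signs: + + − − + − + +
Runs: +×2, −×2, +×1, −×1, +×2 → 5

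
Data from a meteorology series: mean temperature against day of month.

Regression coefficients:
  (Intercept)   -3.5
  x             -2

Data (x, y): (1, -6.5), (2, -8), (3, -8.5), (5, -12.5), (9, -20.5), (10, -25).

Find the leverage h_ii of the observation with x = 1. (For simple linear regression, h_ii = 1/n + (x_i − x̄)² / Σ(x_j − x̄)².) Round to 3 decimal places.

h = 0.395

x̄ = (1 + 2 + 3 + 5 + 9 + 10)/6 = 5
Σ(x − x̄)² = 16 + 9 + 4 + 0 + 16 + 25 = 70
h = 1/6 + (-4)²/70 = 0.166667 + 0.228571 = 0.395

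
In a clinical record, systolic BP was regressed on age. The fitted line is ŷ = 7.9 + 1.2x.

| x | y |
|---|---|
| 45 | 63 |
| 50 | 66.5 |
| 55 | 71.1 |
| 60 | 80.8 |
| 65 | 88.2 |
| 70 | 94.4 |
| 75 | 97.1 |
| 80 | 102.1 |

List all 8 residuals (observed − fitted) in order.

1.1, -1.4, -2.8, 0.9, 2.3, 2.5, -0.8, -1.8

x=45: ŷ = 7.9 + 1.2·45 = 61.9; r = 63 − 61.9 = 1.1
x=50: ŷ = 7.9 + 1.2·50 = 67.9; r = 66.5 − 67.9 = -1.4
x=55: ŷ = 7.9 + 1.2·55 = 73.9; r = 71.1 − 73.9 = -2.8
x=60: ŷ = 7.9 + 1.2·60 = 79.9; r = 80.8 − 79.9 = 0.9
x=65: ŷ = 7.9 + 1.2·65 = 85.9; r = 88.2 − 85.9 = 2.3
x=70: ŷ = 7.9 + 1.2·70 = 91.9; r = 94.4 − 91.9 = 2.5
x=75: ŷ = 7.9 + 1.2·75 = 97.9; r = 97.1 − 97.9 = -0.8
x=80: ŷ = 7.9 + 1.2·80 = 103.9; r = 102.1 − 103.9 = -1.8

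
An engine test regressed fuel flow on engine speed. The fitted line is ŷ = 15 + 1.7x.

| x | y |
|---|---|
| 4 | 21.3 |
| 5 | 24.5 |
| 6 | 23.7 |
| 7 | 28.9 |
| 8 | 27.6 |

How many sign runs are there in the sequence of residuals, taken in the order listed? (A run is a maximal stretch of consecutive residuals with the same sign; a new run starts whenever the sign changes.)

5 runs

x=4: ŷ = 15 + 1.7·4 = 21.8; e = 21.3 − 21.8 = -0.5
x=5: ŷ = 15 + 1.7·5 = 23.5; e = 24.5 − 23.5 = 1
x=6: ŷ = 15 + 1.7·6 = 25.2; e = 23.7 − 25.2 = -1.5
x=7: ŷ = 15 + 1.7·7 = 26.9; e = 28.9 − 26.9 = 2
x=8: ŷ = 15 + 1.7·8 = 28.6; e = 27.6 − 28.6 = -1
Signs: − + − + −
Runs: −×1, +×1, −×1, +×1, −×1 → 5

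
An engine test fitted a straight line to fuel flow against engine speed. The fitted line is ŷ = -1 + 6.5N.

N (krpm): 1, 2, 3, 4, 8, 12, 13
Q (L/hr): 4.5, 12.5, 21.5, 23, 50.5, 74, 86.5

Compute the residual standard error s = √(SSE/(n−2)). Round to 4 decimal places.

N=1: ŷ = -1 + 6.5·1 = 5.5; r = 4.5 − 5.5 = -1
N=2: ŷ = -1 + 6.5·2 = 12; r = 12.5 − 12 = 0.5
N=3: ŷ = -1 + 6.5·3 = 18.5; r = 21.5 − 18.5 = 3
N=4: ŷ = -1 + 6.5·4 = 25; r = 23 − 25 = -2
N=8: ŷ = -1 + 6.5·8 = 51; r = 50.5 − 51 = -0.5
N=12: ŷ = -1 + 6.5·12 = 77; r = 74 − 77 = -3
N=13: ŷ = -1 + 6.5·13 = 83.5; r = 86.5 − 83.5 = 3
SSE = 1 + 0.25 + 9 + 4 + 0.25 + 9 + 9 = 32.5
s = √(32.5/5) = √6.5 ≈ 2.5495

s = 2.5495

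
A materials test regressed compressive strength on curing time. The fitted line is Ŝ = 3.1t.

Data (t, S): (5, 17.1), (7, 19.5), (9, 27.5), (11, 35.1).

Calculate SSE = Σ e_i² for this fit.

t=5: Ŝ = 3.1·5 = 15.5; e = 17.1 − 15.5 = 1.6
t=7: Ŝ = 3.1·7 = 21.7; e = 19.5 − 21.7 = -2.2
t=9: Ŝ = 3.1·9 = 27.9; e = 27.5 − 27.9 = -0.4
t=11: Ŝ = 3.1·11 = 34.1; e = 35.1 − 34.1 = 1
SSE = 2.56 + 4.84 + 0.16 + 1 = 8.56

SSE = 8.56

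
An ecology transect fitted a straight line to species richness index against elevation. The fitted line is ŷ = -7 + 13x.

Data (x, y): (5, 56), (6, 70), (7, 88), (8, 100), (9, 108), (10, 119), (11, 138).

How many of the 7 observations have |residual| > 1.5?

6

x=5: ŷ = -7 + 13·5 = 58; r = 56 − 58 = -2
x=6: ŷ = -7 + 13·6 = 71; r = 70 − 71 = -1
x=7: ŷ = -7 + 13·7 = 84; r = 88 − 84 = 4
x=8: ŷ = -7 + 13·8 = 97; r = 100 − 97 = 3
x=9: ŷ = -7 + 13·9 = 110; r = 108 − 110 = -2
x=10: ŷ = -7 + 13·10 = 123; r = 119 − 123 = -4
x=11: ŷ = -7 + 13·11 = 136; r = 138 − 136 = 2
|r| > 1.5: x=5 (|r|=2), x=7 (|r|=4), x=8 (|r|=3), x=9 (|r|=2), x=10 (|r|=4), x=11 (|r|=2) → 6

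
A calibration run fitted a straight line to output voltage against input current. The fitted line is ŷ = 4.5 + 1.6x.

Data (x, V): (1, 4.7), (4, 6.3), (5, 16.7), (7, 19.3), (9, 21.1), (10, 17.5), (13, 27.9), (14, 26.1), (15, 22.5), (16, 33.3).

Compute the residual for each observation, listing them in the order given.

x=1: ŷ = 4.5 + 1.6·1 = 6.1; r = 4.7 − 6.1 = -1.4
x=4: ŷ = 4.5 + 1.6·4 = 10.9; r = 6.3 − 10.9 = -4.6
x=5: ŷ = 4.5 + 1.6·5 = 12.5; r = 16.7 − 12.5 = 4.2
x=7: ŷ = 4.5 + 1.6·7 = 15.7; r = 19.3 − 15.7 = 3.6
x=9: ŷ = 4.5 + 1.6·9 = 18.9; r = 21.1 − 18.9 = 2.2
x=10: ŷ = 4.5 + 1.6·10 = 20.5; r = 17.5 − 20.5 = -3
x=13: ŷ = 4.5 + 1.6·13 = 25.3; r = 27.9 − 25.3 = 2.6
x=14: ŷ = 4.5 + 1.6·14 = 26.9; r = 26.1 − 26.9 = -0.8
x=15: ŷ = 4.5 + 1.6·15 = 28.5; r = 22.5 − 28.5 = -6
x=16: ŷ = 4.5 + 1.6·16 = 30.1; r = 33.3 − 30.1 = 3.2

-1.4, -4.6, 4.2, 3.6, 2.2, -3, 2.6, -0.8, -6, 3.2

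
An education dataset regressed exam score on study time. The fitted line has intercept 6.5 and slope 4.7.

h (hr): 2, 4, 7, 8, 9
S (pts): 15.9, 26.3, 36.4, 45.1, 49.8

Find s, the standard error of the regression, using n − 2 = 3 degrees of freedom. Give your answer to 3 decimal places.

s = 2.000

h=2: Ŝ = 6.5 + 4.7·2 = 15.9; r = 15.9 − 15.9 = 0
h=4: Ŝ = 6.5 + 4.7·4 = 25.3; r = 26.3 − 25.3 = 1
h=7: Ŝ = 6.5 + 4.7·7 = 39.4; r = 36.4 − 39.4 = -3
h=8: Ŝ = 6.5 + 4.7·8 = 44.1; r = 45.1 − 44.1 = 1
h=9: Ŝ = 6.5 + 4.7·9 = 48.8; r = 49.8 − 48.8 = 1
SSE = 0 + 1 + 9 + 1 + 1 = 12
s = √(12/3) = √4 ≈ 2.000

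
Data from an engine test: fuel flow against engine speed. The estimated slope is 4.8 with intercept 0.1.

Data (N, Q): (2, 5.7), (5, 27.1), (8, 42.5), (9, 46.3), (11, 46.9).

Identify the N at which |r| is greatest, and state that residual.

N=2: Q̂ = 0.1 + 4.8·2 = 9.7; r = 5.7 − 9.7 = -4
N=5: Q̂ = 0.1 + 4.8·5 = 24.1; r = 27.1 − 24.1 = 3
N=8: Q̂ = 0.1 + 4.8·8 = 38.5; r = 42.5 − 38.5 = 4
N=9: Q̂ = 0.1 + 4.8·9 = 43.3; r = 46.3 − 43.3 = 3
N=11: Q̂ = 0.1 + 4.8·11 = 52.9; r = 46.9 − 52.9 = -6
Largest |r| is 6 at N = 11, residual -6.

N = 11, r = -6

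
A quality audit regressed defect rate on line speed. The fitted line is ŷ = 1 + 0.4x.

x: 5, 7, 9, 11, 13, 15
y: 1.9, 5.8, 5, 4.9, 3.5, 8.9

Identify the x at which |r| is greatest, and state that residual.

x = 13, r = -2.7

x=5: ŷ = 1 + 0.4·5 = 3; r = 1.9 − 3 = -1.1
x=7: ŷ = 1 + 0.4·7 = 3.8; r = 5.8 − 3.8 = 2
x=9: ŷ = 1 + 0.4·9 = 4.6; r = 5 − 4.6 = 0.4
x=11: ŷ = 1 + 0.4·11 = 5.4; r = 4.9 − 5.4 = -0.5
x=13: ŷ = 1 + 0.4·13 = 6.2; r = 3.5 − 6.2 = -2.7
x=15: ŷ = 1 + 0.4·15 = 7; r = 8.9 − 7 = 1.9
Largest |r| is 2.7 at x = 13, residual -2.7.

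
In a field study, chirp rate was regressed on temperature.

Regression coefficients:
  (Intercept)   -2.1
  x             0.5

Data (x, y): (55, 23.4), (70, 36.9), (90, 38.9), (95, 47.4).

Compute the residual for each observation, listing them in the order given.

-2, 4, -4, 2

x=55: ŷ = -2.1 + 0.5·55 = 25.4; e = 23.4 − 25.4 = -2
x=70: ŷ = -2.1 + 0.5·70 = 32.9; e = 36.9 − 32.9 = 4
x=90: ŷ = -2.1 + 0.5·90 = 42.9; e = 38.9 − 42.9 = -4
x=95: ŷ = -2.1 + 0.5·95 = 45.4; e = 47.4 − 45.4 = 2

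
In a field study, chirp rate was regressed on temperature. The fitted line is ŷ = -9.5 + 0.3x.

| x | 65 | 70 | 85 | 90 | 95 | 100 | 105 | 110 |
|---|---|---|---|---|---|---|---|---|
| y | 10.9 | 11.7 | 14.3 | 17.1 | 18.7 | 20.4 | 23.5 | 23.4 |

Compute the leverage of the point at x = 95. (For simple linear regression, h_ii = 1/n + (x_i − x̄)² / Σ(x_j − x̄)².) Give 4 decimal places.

x̄ = (65 + 70 + 85 + 90 + 95 + 100 + 105 + 110)/8 = 90
Σ(x − x̄)² = 625 + 400 + 25 + 0 + 25 + 100 + 225 + 400 = 1800
h = 1/8 + (5)²/1800 = 0.125 + 0.0138889 = 0.1389

h = 0.1389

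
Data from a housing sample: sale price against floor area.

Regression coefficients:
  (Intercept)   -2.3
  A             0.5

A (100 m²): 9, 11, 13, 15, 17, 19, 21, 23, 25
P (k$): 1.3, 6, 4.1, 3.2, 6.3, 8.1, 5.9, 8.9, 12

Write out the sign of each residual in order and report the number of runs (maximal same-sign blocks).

A=9: P̂ = -2.3 + 0.5·9 = 2.2; r = 1.3 − 2.2 = -0.9
A=11: P̂ = -2.3 + 0.5·11 = 3.2; r = 6 − 3.2 = 2.8
A=13: P̂ = -2.3 + 0.5·13 = 4.2; r = 4.1 − 4.2 = -0.1
A=15: P̂ = -2.3 + 0.5·15 = 5.2; r = 3.2 − 5.2 = -2
A=17: P̂ = -2.3 + 0.5·17 = 6.2; r = 6.3 − 6.2 = 0.1
A=19: P̂ = -2.3 + 0.5·19 = 7.2; r = 8.1 − 7.2 = 0.9
A=21: P̂ = -2.3 + 0.5·21 = 8.2; r = 5.9 − 8.2 = -2.3
A=23: P̂ = -2.3 + 0.5·23 = 9.2; r = 8.9 − 9.2 = -0.3
A=25: P̂ = -2.3 + 0.5·25 = 10.2; r = 12 − 10.2 = 1.8
Signs: − + − − + + − − +
Runs: −×1, +×1, −×2, +×2, −×2, +×1 → 6

6 runs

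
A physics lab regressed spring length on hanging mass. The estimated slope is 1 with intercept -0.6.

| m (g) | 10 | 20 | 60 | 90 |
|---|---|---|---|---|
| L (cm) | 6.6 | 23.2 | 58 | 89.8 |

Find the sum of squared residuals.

m=10: L̂ = -0.6 + 10 = 9.4; r = 6.6 − 9.4 = -2.8
m=20: L̂ = -0.6 + 20 = 19.4; r = 23.2 − 19.4 = 3.8
m=60: L̂ = -0.6 + 60 = 59.4; r = 58 − 59.4 = -1.4
m=90: L̂ = -0.6 + 90 = 89.4; r = 89.8 − 89.4 = 0.4
SSE = 7.84 + 14.44 + 1.96 + 0.16 = 24.4

SSE = 24.4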